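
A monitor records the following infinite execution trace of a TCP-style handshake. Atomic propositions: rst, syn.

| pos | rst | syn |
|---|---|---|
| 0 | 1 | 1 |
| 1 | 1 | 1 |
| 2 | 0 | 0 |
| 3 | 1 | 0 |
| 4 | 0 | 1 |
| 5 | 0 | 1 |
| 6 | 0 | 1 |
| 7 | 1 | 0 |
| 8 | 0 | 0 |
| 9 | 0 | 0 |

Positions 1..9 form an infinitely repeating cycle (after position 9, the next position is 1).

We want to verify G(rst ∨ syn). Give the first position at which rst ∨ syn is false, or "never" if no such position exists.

2

Check rst ∨ syn at each position in order: 0 ✓, 1 ✓.
At position 2 the labels are {}, so rst ∨ syn is false there. This is the first violation.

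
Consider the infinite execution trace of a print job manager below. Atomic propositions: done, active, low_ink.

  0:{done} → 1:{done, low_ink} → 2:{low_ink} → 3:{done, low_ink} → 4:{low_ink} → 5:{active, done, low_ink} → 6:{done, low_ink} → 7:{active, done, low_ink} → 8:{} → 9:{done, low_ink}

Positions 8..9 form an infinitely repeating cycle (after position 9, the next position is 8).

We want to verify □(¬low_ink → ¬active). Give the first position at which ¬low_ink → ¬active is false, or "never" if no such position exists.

¬low_ink → ¬active holds at every position 0..9, and those are all the positions the trace ever visits, so the invariant □(¬low_ink → ¬active) is never violated.

never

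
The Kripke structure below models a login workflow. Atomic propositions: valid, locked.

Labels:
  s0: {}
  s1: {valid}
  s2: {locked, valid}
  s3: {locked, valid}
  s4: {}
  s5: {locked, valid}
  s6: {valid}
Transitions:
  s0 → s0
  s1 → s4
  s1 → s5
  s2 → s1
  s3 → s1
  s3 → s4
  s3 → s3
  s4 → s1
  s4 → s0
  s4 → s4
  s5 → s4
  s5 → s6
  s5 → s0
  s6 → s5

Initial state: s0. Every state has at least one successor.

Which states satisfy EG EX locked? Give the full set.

States satisfying EX locked: {s1, s3, s6}.
States satisfying EG EX locked: {s3}.

{s3}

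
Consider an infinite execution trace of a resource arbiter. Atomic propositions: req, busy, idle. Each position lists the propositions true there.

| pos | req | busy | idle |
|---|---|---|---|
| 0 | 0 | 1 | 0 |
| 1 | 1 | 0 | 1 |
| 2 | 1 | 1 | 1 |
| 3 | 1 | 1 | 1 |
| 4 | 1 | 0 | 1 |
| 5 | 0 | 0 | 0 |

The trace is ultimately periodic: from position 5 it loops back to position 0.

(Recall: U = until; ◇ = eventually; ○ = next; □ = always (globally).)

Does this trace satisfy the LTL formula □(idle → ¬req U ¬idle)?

No

idle → ¬req U ¬idle must hold at every position from 0 onward. It fails at position 1, so □(idle → ¬req U ¬idle) is false.
Positions where idle holds: 1, 2, 3, 4.
Check ¬req U ¬idle at each: 1→fails, 2→fails, 3→fails, 4→fails.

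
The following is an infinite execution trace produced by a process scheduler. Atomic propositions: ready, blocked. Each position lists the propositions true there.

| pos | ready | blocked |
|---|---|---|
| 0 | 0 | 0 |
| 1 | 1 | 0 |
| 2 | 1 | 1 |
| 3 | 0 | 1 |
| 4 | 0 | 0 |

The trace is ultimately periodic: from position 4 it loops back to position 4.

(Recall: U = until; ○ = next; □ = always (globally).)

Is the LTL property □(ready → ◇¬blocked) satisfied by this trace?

ready → ◇¬blocked holds at every position 0..4, and those are all positions ever visited, so □(ready → ◇¬blocked) holds.
Positions where ready holds: 1, 2.
Check ◇¬blocked at each: 1→ok, 2→ok.

Yes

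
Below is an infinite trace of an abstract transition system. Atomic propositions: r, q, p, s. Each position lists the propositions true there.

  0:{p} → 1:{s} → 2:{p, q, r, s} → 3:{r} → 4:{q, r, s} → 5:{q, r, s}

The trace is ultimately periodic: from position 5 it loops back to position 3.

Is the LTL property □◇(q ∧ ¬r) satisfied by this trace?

Does not hold

◇(q ∧ ¬r) must hold at every position from 0 onward. It fails at position 0, so □◇(q ∧ ¬r) is false.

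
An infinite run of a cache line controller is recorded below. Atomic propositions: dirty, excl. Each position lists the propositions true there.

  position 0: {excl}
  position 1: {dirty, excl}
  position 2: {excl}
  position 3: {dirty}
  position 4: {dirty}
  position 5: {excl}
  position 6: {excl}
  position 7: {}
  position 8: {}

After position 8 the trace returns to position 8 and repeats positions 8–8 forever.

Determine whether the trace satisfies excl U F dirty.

Holds

Walking from position 0: F dirty first holds at position 0, and excl holds at every earlier position along the way, so excl U F dirty holds.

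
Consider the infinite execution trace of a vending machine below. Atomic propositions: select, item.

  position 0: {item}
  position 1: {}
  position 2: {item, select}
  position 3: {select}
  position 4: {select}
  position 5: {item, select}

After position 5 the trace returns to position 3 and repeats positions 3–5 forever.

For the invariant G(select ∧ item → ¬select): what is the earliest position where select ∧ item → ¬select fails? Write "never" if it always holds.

2

Check select ∧ item → ¬select at each position in order: 0 ✓, 1 ✓.
At position 2 the labels are {item, select}, so select ∧ item → ¬select is false there. This is the first violation.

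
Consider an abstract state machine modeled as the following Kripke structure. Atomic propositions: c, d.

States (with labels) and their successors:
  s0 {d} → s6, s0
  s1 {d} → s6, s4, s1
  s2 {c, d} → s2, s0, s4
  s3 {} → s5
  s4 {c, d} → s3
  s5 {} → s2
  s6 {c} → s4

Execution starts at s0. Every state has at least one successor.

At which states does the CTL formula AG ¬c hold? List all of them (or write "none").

none

States satisfying ¬c: {s0, s1, s3, s5}.
States satisfying AG ¬c: ∅.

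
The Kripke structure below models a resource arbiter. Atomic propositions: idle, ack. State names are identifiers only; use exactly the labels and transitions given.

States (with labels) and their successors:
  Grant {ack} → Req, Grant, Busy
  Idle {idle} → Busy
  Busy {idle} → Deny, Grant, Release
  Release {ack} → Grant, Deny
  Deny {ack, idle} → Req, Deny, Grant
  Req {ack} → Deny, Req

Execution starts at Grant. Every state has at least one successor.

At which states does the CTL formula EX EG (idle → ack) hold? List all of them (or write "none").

{Grant, Busy, Release, Deny, Req}

States satisfying EG (idle → ack): {Grant, Release, Deny, Req}.
States satisfying EX EG (idle → ack): {Grant, Busy, Release, Deny, Req}.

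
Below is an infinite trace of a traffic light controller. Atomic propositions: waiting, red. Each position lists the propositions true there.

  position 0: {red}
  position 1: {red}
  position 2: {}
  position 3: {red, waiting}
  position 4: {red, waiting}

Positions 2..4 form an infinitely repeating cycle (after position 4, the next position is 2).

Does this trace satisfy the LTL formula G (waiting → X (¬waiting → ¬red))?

waiting → X (¬waiting → ¬red) holds at every position 0..4, and those are all positions ever visited, so G (waiting → X (¬waiting → ¬red)) holds.
Positions where waiting holds: 3, 4.
Check X (¬waiting → ¬red) at each: 3→ok, 4→ok.

Satisfied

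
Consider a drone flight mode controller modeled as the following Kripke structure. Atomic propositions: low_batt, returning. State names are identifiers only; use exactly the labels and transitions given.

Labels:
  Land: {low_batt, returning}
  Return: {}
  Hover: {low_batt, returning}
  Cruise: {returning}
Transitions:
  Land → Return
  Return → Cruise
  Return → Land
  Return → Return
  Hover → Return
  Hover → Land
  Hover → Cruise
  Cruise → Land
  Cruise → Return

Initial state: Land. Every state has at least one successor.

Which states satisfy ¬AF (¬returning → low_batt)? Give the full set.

States satisfying ¬returning → low_batt: {Land, Hover, Cruise}.
States satisfying AF (¬returning → low_batt): {Land, Hover, Cruise}.
States satisfying ¬AF (¬returning → low_batt): {Return}.

{Return}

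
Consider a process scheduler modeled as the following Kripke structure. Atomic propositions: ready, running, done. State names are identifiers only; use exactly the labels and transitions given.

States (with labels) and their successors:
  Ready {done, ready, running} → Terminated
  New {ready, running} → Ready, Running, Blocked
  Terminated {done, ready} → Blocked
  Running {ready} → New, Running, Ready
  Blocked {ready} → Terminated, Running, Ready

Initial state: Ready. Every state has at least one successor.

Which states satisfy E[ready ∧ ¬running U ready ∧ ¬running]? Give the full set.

States satisfying ready ∧ ¬running: {Terminated, Running, Blocked}.
States satisfying E[ready ∧ ¬running U ready ∧ ¬running]: {Terminated, Running, Blocked}.

{Terminated, Running, Blocked}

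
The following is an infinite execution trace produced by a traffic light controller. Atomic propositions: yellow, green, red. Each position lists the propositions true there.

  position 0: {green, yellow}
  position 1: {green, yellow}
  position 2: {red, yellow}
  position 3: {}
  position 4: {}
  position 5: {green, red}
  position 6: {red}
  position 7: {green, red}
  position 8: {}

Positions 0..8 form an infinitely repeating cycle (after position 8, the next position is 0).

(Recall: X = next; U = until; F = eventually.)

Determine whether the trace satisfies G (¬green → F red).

¬green → F red holds at every position 0..8, and those are all positions ever visited, so G (¬green → F red) holds.
Positions where ¬green holds: 2, 3, 4, 6, 8.
Check F red at each: 2→ok, 3→ok, 4→ok, 6→ok, 8→ok.

Satisfied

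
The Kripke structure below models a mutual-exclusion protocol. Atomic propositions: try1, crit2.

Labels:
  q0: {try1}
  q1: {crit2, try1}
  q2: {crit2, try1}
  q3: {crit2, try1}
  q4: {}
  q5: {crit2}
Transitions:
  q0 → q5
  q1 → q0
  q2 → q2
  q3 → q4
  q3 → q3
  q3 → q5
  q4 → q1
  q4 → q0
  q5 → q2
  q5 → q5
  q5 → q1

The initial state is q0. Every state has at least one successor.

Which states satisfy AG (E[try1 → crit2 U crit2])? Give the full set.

{q2}

States satisfying E[try1 → crit2 U crit2]: {q1, q2, q3, q4, q5}.
States satisfying AG (E[try1 → crit2 U crit2]): {q2}.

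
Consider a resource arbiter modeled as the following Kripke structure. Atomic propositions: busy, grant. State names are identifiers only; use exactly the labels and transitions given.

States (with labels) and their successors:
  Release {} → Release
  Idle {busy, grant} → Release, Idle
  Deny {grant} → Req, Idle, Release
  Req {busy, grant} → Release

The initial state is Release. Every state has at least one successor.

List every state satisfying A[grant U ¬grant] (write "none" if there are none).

{Release, Req}

States satisfying grant: {Idle, Deny, Req}.
States satisfying ¬grant: {Release}.
States satisfying A[grant U ¬grant]: {Release, Req}.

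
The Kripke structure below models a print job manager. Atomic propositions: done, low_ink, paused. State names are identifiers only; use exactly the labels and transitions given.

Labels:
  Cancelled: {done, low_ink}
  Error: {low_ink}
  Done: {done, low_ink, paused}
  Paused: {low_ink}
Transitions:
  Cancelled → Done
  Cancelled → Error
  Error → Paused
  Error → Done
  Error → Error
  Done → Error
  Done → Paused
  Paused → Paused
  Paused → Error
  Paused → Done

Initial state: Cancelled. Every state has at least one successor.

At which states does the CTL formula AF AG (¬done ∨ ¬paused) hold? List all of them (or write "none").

States satisfying AG (¬done ∨ ¬paused): ∅.
States satisfying AF AG (¬done ∨ ¬paused): ∅.

none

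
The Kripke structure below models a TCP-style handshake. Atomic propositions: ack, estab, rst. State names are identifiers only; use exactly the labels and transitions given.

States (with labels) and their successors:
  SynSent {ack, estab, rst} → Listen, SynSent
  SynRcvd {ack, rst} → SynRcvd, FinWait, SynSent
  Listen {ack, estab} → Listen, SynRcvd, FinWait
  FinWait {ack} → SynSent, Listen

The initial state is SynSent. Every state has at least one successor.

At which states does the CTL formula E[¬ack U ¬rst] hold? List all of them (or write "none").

States satisfying ¬ack: ∅.
States satisfying ¬rst: {Listen, FinWait}.
States satisfying E[¬ack U ¬rst]: {Listen, FinWait}.

{Listen, FinWait}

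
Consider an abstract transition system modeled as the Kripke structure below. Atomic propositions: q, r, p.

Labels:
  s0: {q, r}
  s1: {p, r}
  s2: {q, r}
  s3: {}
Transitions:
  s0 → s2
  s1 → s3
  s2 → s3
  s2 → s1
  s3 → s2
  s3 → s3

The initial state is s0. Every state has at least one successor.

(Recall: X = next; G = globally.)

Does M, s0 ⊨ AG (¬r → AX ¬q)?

Violated

States satisfying ¬r → AX ¬q: {s0, s1, s2}.
States satisfying AG (¬r → AX ¬q): ∅.
s3 is reachable from s0 and violates ¬r → AX ¬q, so AG fails at s0.
s0 ∉ Sat(AG (¬r → AX ¬q)).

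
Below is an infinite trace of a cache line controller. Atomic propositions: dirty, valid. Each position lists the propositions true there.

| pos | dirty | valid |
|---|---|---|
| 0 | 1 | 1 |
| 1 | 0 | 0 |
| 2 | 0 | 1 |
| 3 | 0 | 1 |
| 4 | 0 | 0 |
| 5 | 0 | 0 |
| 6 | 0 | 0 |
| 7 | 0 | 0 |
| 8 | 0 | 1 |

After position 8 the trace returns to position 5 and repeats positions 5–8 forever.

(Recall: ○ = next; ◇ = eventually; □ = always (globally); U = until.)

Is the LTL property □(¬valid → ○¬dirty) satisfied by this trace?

¬valid → ○¬dirty holds at every position 0..8, and those are all positions ever visited, so □(¬valid → ○¬dirty) holds.
Positions where ¬valid holds: 1, 4, 5, 6, 7.
Check ○¬dirty at each: 1→ok, 4→ok, 5→ok, 6→ok, 7→ok.

Holds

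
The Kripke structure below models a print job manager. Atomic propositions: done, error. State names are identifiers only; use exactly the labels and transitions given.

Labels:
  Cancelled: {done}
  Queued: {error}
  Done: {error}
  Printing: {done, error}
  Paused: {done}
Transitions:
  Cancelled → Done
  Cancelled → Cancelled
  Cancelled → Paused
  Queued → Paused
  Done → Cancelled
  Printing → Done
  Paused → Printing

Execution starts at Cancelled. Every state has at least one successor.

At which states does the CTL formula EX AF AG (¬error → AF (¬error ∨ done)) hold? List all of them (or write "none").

{Cancelled, Queued, Done, Printing, Paused}

States satisfying AF AG (¬error → AF (¬error ∨ done)): {Cancelled, Queued, Done, Printing, Paused}.
States satisfying EX AF AG (¬error → AF (¬error ∨ done)): {Cancelled, Queued, Done, Printing, Paused}.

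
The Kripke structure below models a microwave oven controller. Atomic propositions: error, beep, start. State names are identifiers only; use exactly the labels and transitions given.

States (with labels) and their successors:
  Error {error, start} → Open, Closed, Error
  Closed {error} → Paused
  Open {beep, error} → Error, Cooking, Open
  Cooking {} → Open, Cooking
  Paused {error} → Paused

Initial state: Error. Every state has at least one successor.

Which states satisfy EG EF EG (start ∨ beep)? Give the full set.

{Error, Open, Cooking}

States satisfying EF EG (start ∨ beep): {Error, Open, Cooking}.
States satisfying EG EF EG (start ∨ beep): {Error, Open, Cooking}.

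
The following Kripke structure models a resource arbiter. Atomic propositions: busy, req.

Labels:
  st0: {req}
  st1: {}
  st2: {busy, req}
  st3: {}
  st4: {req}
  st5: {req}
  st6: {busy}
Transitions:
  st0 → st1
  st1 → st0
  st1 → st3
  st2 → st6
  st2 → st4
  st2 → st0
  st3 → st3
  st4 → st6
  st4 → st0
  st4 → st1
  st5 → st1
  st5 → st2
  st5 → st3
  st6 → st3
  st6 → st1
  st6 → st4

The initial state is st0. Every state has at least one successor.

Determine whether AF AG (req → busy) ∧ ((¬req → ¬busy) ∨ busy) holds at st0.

States satisfying AG (req → busy): {st3}.
States satisfying AF AG (req → busy): {st3}.
States satisfying ¬req: {st1, st3, st6}.
States satisfying ¬busy: {st0, st1, st3, st4, st5}.
States satisfying ¬req → ¬busy: {st0, st1, st2, st3, st4, st5}.
States satisfying (¬req → ¬busy) ∨ busy: {st0, st1, st2, st3, st4, st5, st6}.
States satisfying AF AG (req → busy) ∧ ((¬req → ¬busy) ∨ busy): {st3}.
st0 ∉ Sat(AF AG (req → busy) ∧ ((¬req → ¬busy) ∨ busy)).

No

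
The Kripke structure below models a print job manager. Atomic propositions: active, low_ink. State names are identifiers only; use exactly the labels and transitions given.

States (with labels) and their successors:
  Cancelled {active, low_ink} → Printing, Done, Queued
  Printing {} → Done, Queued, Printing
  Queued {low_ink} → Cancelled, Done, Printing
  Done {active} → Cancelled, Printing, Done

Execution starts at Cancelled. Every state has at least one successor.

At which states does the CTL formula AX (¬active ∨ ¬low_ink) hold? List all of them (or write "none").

States satisfying ¬active ∨ ¬low_ink: {Printing, Queued, Done}.
States satisfying AX (¬active ∨ ¬low_ink): {Cancelled, Printing}.

{Cancelled, Printing}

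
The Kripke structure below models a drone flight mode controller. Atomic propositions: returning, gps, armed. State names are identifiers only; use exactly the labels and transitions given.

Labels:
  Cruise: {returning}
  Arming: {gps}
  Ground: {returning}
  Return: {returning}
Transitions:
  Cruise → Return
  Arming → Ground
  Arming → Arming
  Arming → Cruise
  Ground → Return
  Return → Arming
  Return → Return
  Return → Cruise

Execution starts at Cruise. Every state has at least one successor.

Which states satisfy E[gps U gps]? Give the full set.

{Arming}

States satisfying gps: {Arming}.
States satisfying E[gps U gps]: {Arming}.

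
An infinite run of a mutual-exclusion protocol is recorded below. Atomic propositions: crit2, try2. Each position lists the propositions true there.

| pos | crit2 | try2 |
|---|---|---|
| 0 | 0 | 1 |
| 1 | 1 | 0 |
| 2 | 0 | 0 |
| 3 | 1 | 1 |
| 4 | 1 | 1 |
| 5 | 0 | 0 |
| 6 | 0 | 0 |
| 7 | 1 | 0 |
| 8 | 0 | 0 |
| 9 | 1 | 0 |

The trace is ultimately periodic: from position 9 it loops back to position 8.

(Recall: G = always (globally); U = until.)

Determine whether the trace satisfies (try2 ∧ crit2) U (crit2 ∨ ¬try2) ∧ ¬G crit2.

No

Walking from position 0: at position 0, crit2 ∨ ¬try2 has not yet held and try2 ∧ crit2 fails, so (try2 ∧ crit2) U (crit2 ∨ ¬try2) is false.
At position 0: (try2 ∧ crit2) U (crit2 ∨ ¬try2) is false; ¬G crit2 is true; so (try2 ∧ crit2) U (crit2 ∨ ¬try2) ∧ ¬G crit2 is false.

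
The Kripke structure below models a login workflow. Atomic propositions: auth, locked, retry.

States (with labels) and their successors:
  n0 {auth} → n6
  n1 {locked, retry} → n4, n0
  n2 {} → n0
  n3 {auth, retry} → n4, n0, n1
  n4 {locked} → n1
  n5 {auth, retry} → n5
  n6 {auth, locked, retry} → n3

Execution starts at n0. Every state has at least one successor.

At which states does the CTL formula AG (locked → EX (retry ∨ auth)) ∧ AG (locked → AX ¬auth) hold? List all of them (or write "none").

States satisfying locked → EX (retry ∨ auth): {n0, n1, n2, n3, n4, n5, n6}.
States satisfying AG (locked → EX (retry ∨ auth)): {n0, n1, n2, n3, n4, n5, n6}.
States satisfying locked → AX ¬auth: {n0, n2, n3, n4, n5}.
States satisfying AG (locked → AX ¬auth): {n5}.
States satisfying AG (locked → EX (retry ∨ auth)) ∧ AG (locked → AX ¬auth): {n5}.

{n5}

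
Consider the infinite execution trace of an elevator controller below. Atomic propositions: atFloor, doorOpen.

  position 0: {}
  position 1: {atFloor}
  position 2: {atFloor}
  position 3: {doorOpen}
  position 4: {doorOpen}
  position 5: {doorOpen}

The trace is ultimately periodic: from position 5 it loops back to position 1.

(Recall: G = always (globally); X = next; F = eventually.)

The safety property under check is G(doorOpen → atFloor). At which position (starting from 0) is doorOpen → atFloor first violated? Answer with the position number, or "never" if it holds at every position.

3

Check doorOpen → atFloor at each position in order: 0 ✓, 1 ✓, 2 ✓.
At position 3 the labels are {doorOpen}, so doorOpen → atFloor is false there. This is the first violation.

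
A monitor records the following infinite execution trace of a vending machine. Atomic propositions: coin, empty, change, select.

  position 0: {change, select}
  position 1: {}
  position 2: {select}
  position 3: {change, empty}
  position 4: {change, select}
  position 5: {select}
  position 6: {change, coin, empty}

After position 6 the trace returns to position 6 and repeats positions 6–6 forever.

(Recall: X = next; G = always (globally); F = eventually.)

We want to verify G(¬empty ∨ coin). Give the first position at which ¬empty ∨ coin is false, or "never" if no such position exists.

3

Check ¬empty ∨ coin at each position in order: 0 ✓, 1 ✓, 2 ✓.
At position 3 the labels are {change, empty}, so ¬empty ∨ coin is false there. This is the first violation.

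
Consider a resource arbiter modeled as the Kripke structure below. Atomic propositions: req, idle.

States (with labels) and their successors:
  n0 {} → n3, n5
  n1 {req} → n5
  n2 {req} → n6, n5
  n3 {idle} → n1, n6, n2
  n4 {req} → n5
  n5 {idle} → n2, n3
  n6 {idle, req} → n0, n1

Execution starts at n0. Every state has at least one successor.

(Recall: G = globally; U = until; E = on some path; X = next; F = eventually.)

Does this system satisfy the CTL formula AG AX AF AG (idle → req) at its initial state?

Violated

States satisfying AX AF AG (idle → req): ∅.
States satisfying AG AX AF AG (idle → req): ∅.
n0 is reachable from n0 and violates AX AF AG (idle → req), so AG fails at n0.
n0 ∉ Sat(AG AX AF AG (idle → req)).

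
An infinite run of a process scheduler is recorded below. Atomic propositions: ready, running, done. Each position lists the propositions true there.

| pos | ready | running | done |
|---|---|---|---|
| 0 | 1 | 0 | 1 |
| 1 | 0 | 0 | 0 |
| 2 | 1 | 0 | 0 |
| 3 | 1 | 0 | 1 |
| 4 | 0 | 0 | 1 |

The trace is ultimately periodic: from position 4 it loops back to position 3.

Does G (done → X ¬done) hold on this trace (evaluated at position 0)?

done → X ¬done must hold at every position from 0 onward. It fails at position 3, so G (done → X ¬done) is false.
Positions where done holds: 0, 3, 4.
Check X ¬done at each: 0→ok, 3→fails, 4→fails.

Violated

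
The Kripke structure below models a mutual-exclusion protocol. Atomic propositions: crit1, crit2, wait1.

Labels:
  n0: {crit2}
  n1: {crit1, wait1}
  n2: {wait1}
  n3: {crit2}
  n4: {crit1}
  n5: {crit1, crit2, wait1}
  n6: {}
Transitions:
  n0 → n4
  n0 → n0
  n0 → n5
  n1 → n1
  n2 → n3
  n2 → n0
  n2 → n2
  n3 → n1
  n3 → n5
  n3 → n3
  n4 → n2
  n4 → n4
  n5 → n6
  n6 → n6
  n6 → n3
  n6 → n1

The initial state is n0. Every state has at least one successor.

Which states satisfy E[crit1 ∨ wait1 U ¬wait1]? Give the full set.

States satisfying crit1 ∨ wait1: {n1, n2, n4, n5}.
States satisfying ¬wait1: {n0, n3, n4, n6}.
States satisfying E[crit1 ∨ wait1 U ¬wait1]: {n0, n2, n3, n4, n5, n6}.

{n0, n2, n3, n4, n5, n6}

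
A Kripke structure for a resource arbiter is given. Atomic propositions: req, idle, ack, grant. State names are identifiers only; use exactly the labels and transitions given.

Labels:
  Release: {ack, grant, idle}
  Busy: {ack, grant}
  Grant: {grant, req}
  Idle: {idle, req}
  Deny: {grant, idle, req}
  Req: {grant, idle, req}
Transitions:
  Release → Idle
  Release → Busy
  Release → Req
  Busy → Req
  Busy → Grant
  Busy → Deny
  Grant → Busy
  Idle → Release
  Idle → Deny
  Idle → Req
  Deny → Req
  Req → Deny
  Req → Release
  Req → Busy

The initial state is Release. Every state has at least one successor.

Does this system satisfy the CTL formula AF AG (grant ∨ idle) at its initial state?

Holds

States satisfying AG (grant ∨ idle): {Release, Busy, Grant, Idle, Deny, Req}.
States satisfying AF AG (grant ∨ idle): {Release, Busy, Grant, Idle, Deny, Req}.
Release ∈ Sat(AF AG (grant ∨ idle)).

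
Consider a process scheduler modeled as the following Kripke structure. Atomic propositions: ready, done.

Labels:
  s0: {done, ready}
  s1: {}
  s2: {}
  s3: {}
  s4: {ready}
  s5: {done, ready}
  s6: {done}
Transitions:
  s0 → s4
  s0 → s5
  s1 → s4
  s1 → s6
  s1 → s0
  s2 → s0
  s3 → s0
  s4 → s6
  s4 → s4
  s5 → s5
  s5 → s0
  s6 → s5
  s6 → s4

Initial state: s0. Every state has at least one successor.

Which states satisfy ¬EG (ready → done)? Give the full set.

{s4}

States satisfying ready → done: {s0, s1, s2, s3, s5, s6}.
States satisfying EG (ready → done): {s0, s1, s2, s3, s5, s6}.
States satisfying ¬EG (ready → done): {s4}.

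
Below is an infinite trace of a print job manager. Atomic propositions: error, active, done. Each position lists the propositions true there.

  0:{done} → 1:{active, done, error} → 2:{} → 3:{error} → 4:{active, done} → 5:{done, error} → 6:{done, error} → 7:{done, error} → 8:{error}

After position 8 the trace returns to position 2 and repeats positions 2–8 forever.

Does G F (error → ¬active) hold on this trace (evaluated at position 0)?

F (error → ¬active) holds at every position 0..8, and those are all positions ever visited, so G F (error → ¬active) holds.

Yes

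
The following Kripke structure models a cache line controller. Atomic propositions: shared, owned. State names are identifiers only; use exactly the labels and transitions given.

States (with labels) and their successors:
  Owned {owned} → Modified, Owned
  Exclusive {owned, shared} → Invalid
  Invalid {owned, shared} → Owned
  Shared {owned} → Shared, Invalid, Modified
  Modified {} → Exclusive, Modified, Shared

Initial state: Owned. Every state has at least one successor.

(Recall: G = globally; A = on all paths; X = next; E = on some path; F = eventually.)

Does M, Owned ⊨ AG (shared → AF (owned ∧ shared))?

States satisfying shared → AF (owned ∧ shared): {Owned, Exclusive, Invalid, Shared, Modified}.
States satisfying AG (shared → AF (owned ∧ shared)): {Owned, Exclusive, Invalid, Shared, Modified}.
Every state reachable from Owned satisfies shared → AF (owned ∧ shared).
Owned ∈ Sat(AG (shared → AF (owned ∧ shared))).

Satisfied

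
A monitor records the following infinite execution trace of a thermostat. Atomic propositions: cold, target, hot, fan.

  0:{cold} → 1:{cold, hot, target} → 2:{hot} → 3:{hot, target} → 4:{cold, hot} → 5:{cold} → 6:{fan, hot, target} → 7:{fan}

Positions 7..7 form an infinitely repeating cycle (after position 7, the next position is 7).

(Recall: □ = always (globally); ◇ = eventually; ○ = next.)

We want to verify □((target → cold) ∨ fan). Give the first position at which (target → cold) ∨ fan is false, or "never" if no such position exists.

Check (target → cold) ∨ fan at each position in order: 0 ✓, 1 ✓, 2 ✓.
At position 3 the labels are {hot, target}, so (target → cold) ∨ fan is false there. This is the first violation.

3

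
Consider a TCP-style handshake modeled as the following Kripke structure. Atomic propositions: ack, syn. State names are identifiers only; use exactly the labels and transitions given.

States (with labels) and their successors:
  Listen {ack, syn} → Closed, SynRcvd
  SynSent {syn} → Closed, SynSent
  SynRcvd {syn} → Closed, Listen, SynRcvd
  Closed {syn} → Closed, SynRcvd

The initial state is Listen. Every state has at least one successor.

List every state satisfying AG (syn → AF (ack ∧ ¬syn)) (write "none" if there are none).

none

States satisfying syn → AF (ack ∧ ¬syn): ∅.
States satisfying AG (syn → AF (ack ∧ ¬syn)): ∅.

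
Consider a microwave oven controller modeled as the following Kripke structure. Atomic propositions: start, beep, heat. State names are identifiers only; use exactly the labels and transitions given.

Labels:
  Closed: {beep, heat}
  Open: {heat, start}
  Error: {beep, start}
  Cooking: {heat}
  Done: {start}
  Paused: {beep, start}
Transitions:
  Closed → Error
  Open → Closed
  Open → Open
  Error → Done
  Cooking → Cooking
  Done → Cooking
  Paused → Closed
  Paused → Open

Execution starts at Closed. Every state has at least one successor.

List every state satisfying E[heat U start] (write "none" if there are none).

States satisfying heat: {Closed, Open, Cooking}.
States satisfying start: {Open, Error, Done, Paused}.
States satisfying E[heat U start]: {Closed, Open, Error, Done, Paused}.

{Closed, Open, Error, Done, Paused}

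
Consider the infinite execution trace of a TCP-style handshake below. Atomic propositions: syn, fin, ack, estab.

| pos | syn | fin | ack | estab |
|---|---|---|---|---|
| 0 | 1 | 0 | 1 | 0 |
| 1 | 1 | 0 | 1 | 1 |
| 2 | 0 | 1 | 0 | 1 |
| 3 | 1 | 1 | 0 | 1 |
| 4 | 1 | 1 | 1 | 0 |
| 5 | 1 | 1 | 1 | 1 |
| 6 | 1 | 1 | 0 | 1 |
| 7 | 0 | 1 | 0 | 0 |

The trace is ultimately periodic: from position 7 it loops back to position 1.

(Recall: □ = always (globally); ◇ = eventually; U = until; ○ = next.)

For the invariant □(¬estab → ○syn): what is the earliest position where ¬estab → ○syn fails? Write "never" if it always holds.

¬estab → ○syn holds at every position 0..7, and those are all the positions the trace ever visits, so the invariant □(¬estab → ○syn) is never violated.

never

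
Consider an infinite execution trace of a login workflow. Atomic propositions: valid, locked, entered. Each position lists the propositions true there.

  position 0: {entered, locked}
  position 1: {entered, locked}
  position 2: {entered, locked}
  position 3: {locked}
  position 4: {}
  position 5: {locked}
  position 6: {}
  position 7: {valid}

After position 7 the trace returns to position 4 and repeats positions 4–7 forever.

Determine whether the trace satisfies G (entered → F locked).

Yes

entered → F locked holds at every position 0..7, and those are all positions ever visited, so G (entered → F locked) holds.
Positions where entered holds: 0, 1, 2.
Check F locked at each: 0→ok, 1→ok, 2→ok.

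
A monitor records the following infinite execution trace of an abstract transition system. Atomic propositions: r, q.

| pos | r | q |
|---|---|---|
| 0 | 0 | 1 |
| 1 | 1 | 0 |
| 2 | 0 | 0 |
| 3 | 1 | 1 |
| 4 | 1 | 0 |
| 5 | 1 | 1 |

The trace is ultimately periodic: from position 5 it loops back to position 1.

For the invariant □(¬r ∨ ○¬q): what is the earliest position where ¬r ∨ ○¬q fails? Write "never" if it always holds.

Check ¬r ∨ ○¬q at each position in order: 0 ✓, 1 ✓, 2 ✓, 3 ✓.
At position 4 the labels are {r} and the next position 5 has {q, r}, so ¬r ∨ ○¬q is false there. This is the first violation.

4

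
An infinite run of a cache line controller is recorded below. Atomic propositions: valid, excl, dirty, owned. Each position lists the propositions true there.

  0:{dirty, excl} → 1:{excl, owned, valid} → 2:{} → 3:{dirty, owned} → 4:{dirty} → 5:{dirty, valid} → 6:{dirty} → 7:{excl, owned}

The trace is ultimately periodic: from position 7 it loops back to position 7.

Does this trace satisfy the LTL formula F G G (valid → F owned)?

G G (valid → F owned) holds at position 0, which is reachable from 0, so F G G (valid → F owned) holds.

Satisfied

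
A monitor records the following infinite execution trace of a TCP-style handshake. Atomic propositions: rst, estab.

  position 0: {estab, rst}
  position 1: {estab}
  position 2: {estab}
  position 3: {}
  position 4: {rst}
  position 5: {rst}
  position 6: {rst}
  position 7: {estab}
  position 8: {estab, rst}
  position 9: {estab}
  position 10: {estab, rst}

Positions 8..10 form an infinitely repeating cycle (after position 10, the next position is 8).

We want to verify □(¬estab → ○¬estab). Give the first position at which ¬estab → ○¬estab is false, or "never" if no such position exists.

6

Check ¬estab → ○¬estab at each position in order: 0 ✓, 1 ✓, 2 ✓, 3 ✓, 4 ✓, 5 ✓.
At position 6 the labels are {rst} and the next position 7 has {estab}, so ¬estab → ○¬estab is false there. This is the first violation.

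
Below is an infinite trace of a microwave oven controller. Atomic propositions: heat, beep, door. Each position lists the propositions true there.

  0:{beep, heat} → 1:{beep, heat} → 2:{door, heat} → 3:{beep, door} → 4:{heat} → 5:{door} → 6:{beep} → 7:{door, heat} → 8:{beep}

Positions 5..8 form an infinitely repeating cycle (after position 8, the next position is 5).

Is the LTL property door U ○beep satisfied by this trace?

Holds

Walking from position 0: ○beep first holds at position 0, and door holds at every earlier position along the way, so door U ○beep holds.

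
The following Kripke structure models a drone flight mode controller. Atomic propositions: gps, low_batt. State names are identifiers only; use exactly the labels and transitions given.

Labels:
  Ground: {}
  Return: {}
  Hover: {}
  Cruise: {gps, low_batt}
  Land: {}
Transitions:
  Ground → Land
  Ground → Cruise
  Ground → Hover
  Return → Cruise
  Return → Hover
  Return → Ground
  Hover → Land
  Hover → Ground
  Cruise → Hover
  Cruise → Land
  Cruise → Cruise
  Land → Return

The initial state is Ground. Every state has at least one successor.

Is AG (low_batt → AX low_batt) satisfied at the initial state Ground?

States satisfying low_batt → AX low_batt: {Ground, Return, Hover, Land}.
States satisfying AG (low_batt → AX low_batt): ∅.
Cruise is reachable from Ground and violates low_batt → AX low_batt, so AG fails at Ground.
Ground ∉ Sat(AG (low_batt → AX low_batt)).

Violated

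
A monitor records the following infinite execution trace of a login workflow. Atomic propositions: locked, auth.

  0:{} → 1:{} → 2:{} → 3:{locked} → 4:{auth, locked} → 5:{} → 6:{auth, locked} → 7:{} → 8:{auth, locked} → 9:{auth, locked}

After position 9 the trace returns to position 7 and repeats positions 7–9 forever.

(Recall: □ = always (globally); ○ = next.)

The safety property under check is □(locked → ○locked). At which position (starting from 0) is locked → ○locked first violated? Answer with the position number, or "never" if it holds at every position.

4

Check locked → ○locked at each position in order: 0 ✓, 1 ✓, 2 ✓, 3 ✓.
At position 4 the labels are {auth, locked} and the next position 5 has {}, so locked → ○locked is false there. This is the first violation.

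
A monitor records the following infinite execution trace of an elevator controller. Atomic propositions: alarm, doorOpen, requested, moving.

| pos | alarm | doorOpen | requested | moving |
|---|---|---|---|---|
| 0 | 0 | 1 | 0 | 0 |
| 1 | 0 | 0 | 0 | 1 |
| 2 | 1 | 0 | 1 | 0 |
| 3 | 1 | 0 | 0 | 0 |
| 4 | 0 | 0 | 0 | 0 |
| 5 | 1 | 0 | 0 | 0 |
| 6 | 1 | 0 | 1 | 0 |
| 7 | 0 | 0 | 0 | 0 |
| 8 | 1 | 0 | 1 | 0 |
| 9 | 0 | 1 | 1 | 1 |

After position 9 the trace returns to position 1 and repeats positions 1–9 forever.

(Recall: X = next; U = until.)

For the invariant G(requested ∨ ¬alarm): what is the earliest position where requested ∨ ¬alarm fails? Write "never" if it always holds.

Check requested ∨ ¬alarm at each position in order: 0 ✓, 1 ✓, 2 ✓.
At position 3 the labels are {alarm}, so requested ∨ ¬alarm is false there. This is the first violation.

3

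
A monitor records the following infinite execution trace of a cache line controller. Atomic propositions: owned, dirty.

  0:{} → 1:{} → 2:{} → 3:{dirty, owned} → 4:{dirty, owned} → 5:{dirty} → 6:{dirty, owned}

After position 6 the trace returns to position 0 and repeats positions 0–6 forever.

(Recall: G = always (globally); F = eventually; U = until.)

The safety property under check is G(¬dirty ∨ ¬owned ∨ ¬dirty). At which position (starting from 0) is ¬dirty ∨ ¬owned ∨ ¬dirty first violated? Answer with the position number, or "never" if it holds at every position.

Check ¬dirty ∨ ¬owned ∨ ¬dirty at each position in order: 0 ✓, 1 ✓, 2 ✓.
At position 3 the labels are {dirty, owned}, so ¬dirty ∨ ¬owned ∨ ¬dirty is false there. This is the first violation.

3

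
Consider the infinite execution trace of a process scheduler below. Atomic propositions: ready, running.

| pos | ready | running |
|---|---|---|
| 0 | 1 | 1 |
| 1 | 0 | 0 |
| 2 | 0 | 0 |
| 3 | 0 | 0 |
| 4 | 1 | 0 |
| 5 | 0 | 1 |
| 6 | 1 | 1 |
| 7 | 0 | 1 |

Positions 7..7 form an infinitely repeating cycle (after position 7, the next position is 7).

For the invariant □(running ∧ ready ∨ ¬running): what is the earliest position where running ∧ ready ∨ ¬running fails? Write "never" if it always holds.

5

Check running ∧ ready ∨ ¬running at each position in order: 0 ✓, 1 ✓, 2 ✓, 3 ✓, 4 ✓.
At position 5 the labels are {running}, so running ∧ ready ∨ ¬running is false there. This is the first violation.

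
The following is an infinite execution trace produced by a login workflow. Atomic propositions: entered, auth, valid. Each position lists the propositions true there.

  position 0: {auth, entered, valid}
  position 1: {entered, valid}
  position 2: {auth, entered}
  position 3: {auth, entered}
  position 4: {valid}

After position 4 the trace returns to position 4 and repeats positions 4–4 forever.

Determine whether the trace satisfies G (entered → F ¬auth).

Holds

entered → F ¬auth holds at every position 0..4, and those are all positions ever visited, so G (entered → F ¬auth) holds.
Positions where entered holds: 0, 1, 2, 3.
Check F ¬auth at each: 0→ok, 1→ok, 2→ok, 3→ok.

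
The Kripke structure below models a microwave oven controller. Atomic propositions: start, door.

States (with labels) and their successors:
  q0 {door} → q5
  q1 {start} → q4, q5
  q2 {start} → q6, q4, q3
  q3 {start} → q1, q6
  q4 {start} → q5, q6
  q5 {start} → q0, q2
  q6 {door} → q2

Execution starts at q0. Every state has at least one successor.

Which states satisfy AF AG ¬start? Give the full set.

none

States satisfying AG ¬start: ∅.
States satisfying AF AG ¬start: ∅.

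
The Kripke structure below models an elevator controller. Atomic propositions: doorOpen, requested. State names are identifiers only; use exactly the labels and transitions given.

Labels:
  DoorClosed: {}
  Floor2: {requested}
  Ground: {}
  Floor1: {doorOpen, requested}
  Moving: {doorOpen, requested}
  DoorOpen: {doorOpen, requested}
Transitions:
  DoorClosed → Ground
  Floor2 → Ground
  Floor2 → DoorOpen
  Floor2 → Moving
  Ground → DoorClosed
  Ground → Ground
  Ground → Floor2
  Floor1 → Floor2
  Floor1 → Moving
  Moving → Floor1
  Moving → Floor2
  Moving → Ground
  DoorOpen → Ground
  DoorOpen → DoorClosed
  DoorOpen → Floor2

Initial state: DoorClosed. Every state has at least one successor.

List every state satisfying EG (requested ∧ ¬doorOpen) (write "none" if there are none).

none

States satisfying requested ∧ ¬doorOpen: {Floor2}.
States satisfying EG (requested ∧ ¬doorOpen): ∅.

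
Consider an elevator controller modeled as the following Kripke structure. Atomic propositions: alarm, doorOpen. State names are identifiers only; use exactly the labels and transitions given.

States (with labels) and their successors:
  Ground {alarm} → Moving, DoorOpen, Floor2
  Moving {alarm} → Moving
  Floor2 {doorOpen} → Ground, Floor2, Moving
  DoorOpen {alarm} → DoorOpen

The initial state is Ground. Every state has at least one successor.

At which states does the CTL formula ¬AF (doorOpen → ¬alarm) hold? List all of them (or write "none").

none

States satisfying doorOpen → ¬alarm: {Ground, Moving, Floor2, DoorOpen}.
States satisfying AF (doorOpen → ¬alarm): {Ground, Moving, Floor2, DoorOpen}.
States satisfying ¬AF (doorOpen → ¬alarm): ∅.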